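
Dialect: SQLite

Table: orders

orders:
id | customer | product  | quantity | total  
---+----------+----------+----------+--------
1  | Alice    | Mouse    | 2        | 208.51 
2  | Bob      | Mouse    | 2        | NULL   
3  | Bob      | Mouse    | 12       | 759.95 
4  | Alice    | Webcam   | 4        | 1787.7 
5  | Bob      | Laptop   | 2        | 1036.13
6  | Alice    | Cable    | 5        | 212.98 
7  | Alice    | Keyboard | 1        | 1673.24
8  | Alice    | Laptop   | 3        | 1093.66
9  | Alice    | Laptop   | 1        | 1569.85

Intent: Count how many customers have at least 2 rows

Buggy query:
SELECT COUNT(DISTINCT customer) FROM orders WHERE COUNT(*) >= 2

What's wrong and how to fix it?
Bug: COUNT(*) cannot appear in WHERE; the per-group count doesn't exist yet

Fix: Use a subquery that GROUPs and filters with HAVING, then count its rows

Corrected query:
SELECT COUNT(*) FROM (SELECT customer FROM orders GROUP BY customer HAVING COUNT(*) >= 2)

Result:
COUNT(*)
--------
2       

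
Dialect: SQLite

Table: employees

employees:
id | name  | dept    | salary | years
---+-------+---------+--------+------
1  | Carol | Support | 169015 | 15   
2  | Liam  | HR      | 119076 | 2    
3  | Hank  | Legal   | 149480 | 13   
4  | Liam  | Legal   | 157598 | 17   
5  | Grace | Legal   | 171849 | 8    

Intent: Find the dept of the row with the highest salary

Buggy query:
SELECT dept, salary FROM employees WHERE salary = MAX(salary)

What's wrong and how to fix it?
Bug: WHERE is evaluated per row; an aggregate over the whole table isn't defined there

Fix: Wrap MAX in a scalar subquery so WHERE compares against a single value

Corrected query:
SELECT dept, salary FROM employees WHERE salary = (SELECT MAX(salary) FROM employees)

Result:
dept  | salary
------+-------
Legal | 171849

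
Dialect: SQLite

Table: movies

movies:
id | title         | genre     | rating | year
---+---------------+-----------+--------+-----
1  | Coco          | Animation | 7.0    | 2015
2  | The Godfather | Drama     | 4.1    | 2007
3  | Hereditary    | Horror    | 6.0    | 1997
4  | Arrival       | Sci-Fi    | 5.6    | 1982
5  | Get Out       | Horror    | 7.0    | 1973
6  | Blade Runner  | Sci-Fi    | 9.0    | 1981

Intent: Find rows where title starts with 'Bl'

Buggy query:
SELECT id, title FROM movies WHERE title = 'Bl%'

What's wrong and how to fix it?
Bug: '=' compares the literal string including the % character; pattern matching needs LIKE

Fix: Use LIKE for wildcard pattern matching

Corrected query:
SELECT id, title FROM movies WHERE title LIKE 'Bl%'

Result:
id | title       
---+-------------
6  | Blade Runner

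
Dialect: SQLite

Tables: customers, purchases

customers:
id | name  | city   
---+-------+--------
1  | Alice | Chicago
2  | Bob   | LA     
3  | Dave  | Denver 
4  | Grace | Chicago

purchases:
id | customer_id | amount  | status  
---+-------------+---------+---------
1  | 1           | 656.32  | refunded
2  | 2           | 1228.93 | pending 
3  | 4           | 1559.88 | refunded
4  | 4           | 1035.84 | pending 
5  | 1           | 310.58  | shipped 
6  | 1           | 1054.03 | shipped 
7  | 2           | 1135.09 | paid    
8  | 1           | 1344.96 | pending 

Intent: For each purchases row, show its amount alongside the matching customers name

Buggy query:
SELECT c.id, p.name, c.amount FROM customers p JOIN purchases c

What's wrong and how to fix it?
Bug: JOIN with no ON clause produces a cartesian product; every purchases row pairs with every customers row

Fix: Specify the join condition linking the foreign key to the parent id

Corrected query:
SELECT c.id, p.name, c.amount FROM customers p JOIN purchases c ON c.customer_id = p.id

Result:
id | name  | amount 
---+-------+--------
1  | Alice | 656.32 
2  | Bob   | 1228.93
3  | Grace | 1559.88
4  | Grace | 1035.84
5  | Alice | 310.58 
6  | Alice | 1054.03
7  | Bob   | 1135.09
8  | Alice | 1344.96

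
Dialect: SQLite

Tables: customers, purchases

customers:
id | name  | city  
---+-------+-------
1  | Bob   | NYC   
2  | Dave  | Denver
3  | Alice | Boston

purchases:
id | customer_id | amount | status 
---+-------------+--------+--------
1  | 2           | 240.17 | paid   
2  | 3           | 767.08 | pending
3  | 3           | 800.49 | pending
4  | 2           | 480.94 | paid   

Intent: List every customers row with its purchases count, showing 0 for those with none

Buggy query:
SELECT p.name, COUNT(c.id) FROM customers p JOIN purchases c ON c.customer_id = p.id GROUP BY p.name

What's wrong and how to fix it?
Bug: An inner join excludes parents with zero children

Fix: Use LEFT JOIN so parents without children still appear (COUNT(c.id) gives 0)

Corrected query:
SELECT p.name, COUNT(c.id) FROM customers p LEFT JOIN purchases c ON c.customer_id = p.id GROUP BY p.name

Result:
name  | COUNT(c.id)
------+------------
Alice | 2          
Bob   | 0          
Dave  | 2          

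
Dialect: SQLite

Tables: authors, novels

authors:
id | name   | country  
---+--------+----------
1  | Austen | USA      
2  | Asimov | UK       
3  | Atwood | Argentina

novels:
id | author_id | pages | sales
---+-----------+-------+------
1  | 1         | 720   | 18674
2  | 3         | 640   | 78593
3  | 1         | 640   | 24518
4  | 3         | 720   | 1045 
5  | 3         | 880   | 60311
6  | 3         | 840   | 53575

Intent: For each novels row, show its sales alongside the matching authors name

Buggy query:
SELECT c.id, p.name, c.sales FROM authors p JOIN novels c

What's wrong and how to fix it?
Bug: Missing join condition: each novels row is matched to all authors rows instead of just its own

Fix: Add ON c.author_id = p.id to the JOIN

Corrected query:
SELECT c.id, p.name, c.sales FROM authors p JOIN novels c ON c.author_id = p.id

Result:
id | name   | sales
---+--------+------
1  | Austen | 18674
2  | Atwood | 78593
3  | Austen | 24518
4  | Atwood | 1045 
5  | Atwood | 60311
6  | Atwood | 53575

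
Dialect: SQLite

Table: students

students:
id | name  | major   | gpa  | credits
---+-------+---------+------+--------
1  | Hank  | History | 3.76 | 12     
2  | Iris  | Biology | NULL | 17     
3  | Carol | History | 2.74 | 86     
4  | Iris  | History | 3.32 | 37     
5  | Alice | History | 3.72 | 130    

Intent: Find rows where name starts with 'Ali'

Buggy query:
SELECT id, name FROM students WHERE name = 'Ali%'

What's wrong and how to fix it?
Bug: '=' compares the literal string including the % character; pattern matching needs LIKE

Fix: Replace '=' with LIKE so 'Ali%' is treated as a pattern

Corrected query:
SELECT id, name FROM students WHERE name LIKE 'Ali%'

Result:
id | name 
---+------
5  | Alice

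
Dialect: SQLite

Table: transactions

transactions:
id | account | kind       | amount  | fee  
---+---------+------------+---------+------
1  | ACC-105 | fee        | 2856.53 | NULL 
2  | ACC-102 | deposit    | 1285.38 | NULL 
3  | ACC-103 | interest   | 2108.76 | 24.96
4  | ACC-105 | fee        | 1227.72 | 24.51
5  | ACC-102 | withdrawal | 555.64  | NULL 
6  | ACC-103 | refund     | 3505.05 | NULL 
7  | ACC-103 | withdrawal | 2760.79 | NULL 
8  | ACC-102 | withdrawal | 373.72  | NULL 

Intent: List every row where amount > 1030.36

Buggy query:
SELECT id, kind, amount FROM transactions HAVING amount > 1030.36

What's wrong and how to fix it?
Bug: This is a non-aggregate query (no GROUP BY, no aggregates), so in SQLite the HAVING clause is invalid here; a row-level condition belongs in WHERE

Fix: Use WHERE for row-level filtering

Corrected query:
SELECT id, kind, amount FROM transactions WHERE amount > 1030.36

Result:
id | kind       | amount 
---+------------+--------
1  | fee        | 2856.53
2  | deposit    | 1285.38
3  | interest   | 2108.76
4  | fee        | 1227.72
6  | refund     | 3505.05
7  | withdrawal | 2760.79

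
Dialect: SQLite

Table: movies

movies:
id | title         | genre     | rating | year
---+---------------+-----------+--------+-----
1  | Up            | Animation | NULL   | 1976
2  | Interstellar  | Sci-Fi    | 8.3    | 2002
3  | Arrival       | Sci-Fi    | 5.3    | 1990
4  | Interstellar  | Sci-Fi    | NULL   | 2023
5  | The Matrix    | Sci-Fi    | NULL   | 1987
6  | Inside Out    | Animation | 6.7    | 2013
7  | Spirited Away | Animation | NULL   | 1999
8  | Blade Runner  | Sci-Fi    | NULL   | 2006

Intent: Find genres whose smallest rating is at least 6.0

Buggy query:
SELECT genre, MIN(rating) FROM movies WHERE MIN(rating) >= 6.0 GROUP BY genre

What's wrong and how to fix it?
Bug: Aggregates like MIN are computed per group after WHERE runs

Fix: Use HAVING for the per-group MIN condition

Corrected query:
SELECT genre, MIN(rating) FROM movies GROUP BY genre HAVING MIN(rating) >= 6.0

Result:
genre     | MIN(rating)
----------+------------
Animation | 6.7        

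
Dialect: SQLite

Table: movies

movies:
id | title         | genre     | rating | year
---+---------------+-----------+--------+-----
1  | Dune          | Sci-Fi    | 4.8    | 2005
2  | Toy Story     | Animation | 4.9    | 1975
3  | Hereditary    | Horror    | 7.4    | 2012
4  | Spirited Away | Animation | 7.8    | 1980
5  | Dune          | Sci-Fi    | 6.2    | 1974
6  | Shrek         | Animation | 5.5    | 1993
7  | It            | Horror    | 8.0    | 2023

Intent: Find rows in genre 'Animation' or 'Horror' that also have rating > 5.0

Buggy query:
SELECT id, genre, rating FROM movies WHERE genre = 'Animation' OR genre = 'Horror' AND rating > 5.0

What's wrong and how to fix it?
Bug: AND binds tighter than OR, so this parses as genre = 'Animation' OR (genre = 'Horror' AND rating > 5.0)

Fix: Group the OR with parentheses (or use IN), then AND the threshold

Corrected query:
SELECT id, genre, rating FROM movies WHERE (genre = 'Animation' OR genre = 'Horror') AND rating > 5.0

Result:
id | genre     | rating
---+-----------+-------
3  | Horror    | 7.4   
4  | Animation | 7.8   
6  | Animation | 5.5   
7  | Horror    | 8     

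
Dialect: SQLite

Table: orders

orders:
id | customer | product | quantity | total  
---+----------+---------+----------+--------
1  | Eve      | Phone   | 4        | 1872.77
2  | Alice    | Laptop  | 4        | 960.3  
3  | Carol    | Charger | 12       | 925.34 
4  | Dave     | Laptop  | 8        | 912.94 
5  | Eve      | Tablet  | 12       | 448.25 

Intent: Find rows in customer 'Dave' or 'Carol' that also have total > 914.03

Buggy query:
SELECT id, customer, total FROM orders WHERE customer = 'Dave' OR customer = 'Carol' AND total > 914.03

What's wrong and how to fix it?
Bug: AND binds tighter than OR, so this parses as customer = 'Dave' OR (customer = 'Carol' AND total > 914.03)

Fix: Group the OR with parentheses (or use IN), then AND the threshold

Corrected query:
SELECT id, customer, total FROM orders WHERE (customer = 'Dave' OR customer = 'Carol') AND total > 914.03

Result:
id | customer | total 
---+----------+-------
3  | Carol    | 925.34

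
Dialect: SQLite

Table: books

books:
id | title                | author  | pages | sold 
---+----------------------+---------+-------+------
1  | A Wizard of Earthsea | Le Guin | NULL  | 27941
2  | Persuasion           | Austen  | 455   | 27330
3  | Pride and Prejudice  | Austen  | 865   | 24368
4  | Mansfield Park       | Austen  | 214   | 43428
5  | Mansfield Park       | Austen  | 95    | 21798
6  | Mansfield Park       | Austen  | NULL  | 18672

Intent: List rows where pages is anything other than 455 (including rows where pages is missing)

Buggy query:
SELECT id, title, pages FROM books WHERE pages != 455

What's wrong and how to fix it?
Bug: Inequality against NULL is unknown, not true; rows with NULL are dropped

Fix: Handle NULL separately with IS NULL alongside the inequality

Corrected query:
SELECT id, title, pages FROM books WHERE pages != 455 OR pages IS NULL

Result:
id | title                | pages
---+----------------------+------
1  | A Wizard of Earthsea | NULL 
3  | Pride and Prejudice  | 865  
4  | Mansfield Park       | 214  
5  | Mansfield Park       | 95   
6  | Mansfield Park       | NULL 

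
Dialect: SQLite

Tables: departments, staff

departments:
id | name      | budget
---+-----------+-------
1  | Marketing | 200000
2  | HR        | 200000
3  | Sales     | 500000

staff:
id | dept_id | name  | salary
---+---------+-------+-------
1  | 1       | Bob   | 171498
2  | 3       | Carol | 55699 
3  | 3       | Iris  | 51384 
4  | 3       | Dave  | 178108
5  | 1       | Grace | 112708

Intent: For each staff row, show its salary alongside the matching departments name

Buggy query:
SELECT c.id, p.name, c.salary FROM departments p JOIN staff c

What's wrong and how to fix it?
Bug: JOIN with no ON clause produces a cartesian product; every staff row pairs with every departments row

Fix: Specify the join condition linking the foreign key to the parent id

Corrected query:
SELECT c.id, p.name, c.salary FROM departments p JOIN staff c ON c.dept_id = p.id

Result:
id | name      | salary
---+-----------+-------
1  | Marketing | 171498
2  | Sales     | 55699 
3  | Sales     | 51384 
4  | Sales     | 178108
5  | Marketing | 112708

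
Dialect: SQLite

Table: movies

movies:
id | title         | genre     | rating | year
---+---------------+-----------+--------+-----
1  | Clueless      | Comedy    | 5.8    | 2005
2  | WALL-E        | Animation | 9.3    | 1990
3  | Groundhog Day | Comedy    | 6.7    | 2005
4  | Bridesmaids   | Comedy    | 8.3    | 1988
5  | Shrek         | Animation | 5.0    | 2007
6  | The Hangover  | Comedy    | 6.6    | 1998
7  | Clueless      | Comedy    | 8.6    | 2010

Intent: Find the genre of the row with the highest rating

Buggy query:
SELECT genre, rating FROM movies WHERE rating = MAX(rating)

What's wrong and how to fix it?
Bug: WHERE is evaluated per row; an aggregate over the whole table isn't defined there

Fix: Use a subquery: WHERE rating = (SELECT MAX(rating) FROM movies)

Corrected query:
SELECT genre, rating FROM movies WHERE rating = (SELECT MAX(rating) FROM movies)

Result:
genre     | rating
----------+-------
Animation | 9.3   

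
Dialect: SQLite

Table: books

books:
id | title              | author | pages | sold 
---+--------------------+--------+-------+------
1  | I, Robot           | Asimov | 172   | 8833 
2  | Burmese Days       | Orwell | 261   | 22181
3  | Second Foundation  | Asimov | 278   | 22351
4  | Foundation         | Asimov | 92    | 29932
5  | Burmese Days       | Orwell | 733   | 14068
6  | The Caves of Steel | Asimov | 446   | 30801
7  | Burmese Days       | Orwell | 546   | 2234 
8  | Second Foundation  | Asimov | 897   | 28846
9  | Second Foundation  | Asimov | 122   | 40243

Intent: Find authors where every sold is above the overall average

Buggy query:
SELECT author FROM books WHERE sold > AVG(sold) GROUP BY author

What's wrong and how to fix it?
Bug: WHERE evaluates per row before aggregation, so AVG() is unavailable

Fix: Compute the overall average in a scalar subquery and compare each group's MIN against it in HAVING

Corrected query:
SELECT author FROM books GROUP BY author HAVING MIN(sold) > (SELECT AVG(sold) FROM books)

Result:
(no rows)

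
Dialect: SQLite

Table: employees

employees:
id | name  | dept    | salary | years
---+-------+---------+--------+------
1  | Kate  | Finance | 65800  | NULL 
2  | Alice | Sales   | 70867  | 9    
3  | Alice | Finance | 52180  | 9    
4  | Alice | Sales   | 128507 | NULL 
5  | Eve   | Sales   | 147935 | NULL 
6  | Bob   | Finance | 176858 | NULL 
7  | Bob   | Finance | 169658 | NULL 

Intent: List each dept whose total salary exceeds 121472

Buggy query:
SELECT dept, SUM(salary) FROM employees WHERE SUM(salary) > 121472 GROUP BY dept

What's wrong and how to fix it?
Bug: WHERE runs before GROUP BY, so aggregates aren't available there

Fix: Use HAVING (which filters groups after aggregation) instead of WHERE

Corrected query:
SELECT dept, SUM(salary) FROM employees GROUP BY dept HAVING SUM(salary) > 121472

Result:
dept    | SUM(salary)
--------+------------
Finance | 464496     
Sales   | 347309     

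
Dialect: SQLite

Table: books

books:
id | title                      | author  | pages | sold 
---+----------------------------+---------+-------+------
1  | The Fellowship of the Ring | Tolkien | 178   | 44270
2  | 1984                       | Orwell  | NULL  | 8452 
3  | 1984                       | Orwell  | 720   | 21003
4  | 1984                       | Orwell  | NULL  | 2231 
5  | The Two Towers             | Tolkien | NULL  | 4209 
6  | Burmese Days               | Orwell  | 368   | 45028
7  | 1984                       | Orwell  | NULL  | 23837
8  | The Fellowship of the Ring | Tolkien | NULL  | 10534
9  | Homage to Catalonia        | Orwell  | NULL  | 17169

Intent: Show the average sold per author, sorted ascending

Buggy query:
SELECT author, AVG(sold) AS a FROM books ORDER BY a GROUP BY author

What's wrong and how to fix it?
Bug: ORDER BY appears before GROUP BY; SQL clause order requires GROUP BY first

Fix: Move ORDER BY to the end, after GROUP BY

Corrected query:
SELECT author, AVG(sold) AS a FROM books GROUP BY author ORDER BY a

Result:
author  | a    
--------+------
Orwell  | 19620
Tolkien | 19671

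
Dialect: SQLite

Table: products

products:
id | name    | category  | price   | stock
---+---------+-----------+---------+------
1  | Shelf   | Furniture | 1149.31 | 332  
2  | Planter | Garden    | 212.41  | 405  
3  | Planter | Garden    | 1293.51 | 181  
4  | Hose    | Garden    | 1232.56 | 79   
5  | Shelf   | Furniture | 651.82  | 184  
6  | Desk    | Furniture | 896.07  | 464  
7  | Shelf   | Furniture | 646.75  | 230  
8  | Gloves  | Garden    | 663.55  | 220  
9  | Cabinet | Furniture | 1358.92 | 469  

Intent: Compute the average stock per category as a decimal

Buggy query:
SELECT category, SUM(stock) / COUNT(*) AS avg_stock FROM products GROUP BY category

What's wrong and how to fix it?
Bug: SUM(stock) and COUNT(*) are both integers; the division truncates the fractional part

Fix: Multiply by 1.0 (or CAST to REAL) to force floating-point division

Corrected query:
SELECT category, SUM(stock) * 1.0 / COUNT(*) AS avg_stock FROM products GROUP BY category

Result:
category  | avg_stock
----------+----------
Furniture | 335.8    
Garden    | 221.25   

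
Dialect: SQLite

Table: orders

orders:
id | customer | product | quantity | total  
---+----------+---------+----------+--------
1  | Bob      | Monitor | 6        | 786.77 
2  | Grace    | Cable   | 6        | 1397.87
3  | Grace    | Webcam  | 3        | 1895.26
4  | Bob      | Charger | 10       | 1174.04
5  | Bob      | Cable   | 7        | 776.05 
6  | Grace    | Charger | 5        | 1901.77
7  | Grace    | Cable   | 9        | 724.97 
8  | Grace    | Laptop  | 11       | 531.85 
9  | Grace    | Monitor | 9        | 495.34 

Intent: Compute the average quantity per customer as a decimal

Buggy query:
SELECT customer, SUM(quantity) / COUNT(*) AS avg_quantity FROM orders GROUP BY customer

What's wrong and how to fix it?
Bug: Both operands are integers, so '/' performs integer division and truncates

Fix: Cast one side to REAL so the division keeps the fractional part

Corrected query:
SELECT customer, SUM(quantity) * 1.0 / COUNT(*) AS avg_quantity FROM orders GROUP BY customer

Result:
customer | avg_quantity
---------+-------------
Bob      | 7.666667    
Grace    | 7.166667    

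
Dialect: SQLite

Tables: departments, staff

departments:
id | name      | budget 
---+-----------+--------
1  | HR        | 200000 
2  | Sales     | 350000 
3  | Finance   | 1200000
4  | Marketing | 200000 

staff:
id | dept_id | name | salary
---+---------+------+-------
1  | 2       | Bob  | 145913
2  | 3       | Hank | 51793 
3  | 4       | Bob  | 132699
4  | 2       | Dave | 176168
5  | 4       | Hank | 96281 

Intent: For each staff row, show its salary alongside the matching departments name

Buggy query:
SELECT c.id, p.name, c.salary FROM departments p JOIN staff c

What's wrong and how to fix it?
Bug: Missing join condition: each staff row is matched to all departments rows instead of just its own

Fix: Specify the join condition linking the foreign key to the parent id

Corrected query:
SELECT c.id, p.name, c.salary FROM departments p JOIN staff c ON c.dept_id = p.id

Result:
id | name      | salary
---+-----------+-------
1  | Sales     | 145913
2  | Finance   | 51793 
3  | Marketing | 132699
4  | Sales     | 176168
5  | Marketing | 96281 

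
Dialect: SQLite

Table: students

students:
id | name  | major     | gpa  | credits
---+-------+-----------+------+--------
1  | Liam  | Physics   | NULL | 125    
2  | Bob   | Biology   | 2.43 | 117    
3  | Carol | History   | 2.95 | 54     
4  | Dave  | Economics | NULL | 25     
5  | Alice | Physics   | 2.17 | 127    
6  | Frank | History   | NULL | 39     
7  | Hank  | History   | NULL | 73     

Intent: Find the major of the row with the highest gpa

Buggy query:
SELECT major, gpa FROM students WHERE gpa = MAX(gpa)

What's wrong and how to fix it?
Bug: MAX(gpa) is an aggregate and cannot be used directly in WHERE

Fix: Wrap MAX in a scalar subquery so WHERE compares against a single value

Corrected query:
SELECT major, gpa FROM students WHERE gpa = (SELECT MAX(gpa) FROM students)

Result:
major   | gpa 
--------+-----
History | 2.95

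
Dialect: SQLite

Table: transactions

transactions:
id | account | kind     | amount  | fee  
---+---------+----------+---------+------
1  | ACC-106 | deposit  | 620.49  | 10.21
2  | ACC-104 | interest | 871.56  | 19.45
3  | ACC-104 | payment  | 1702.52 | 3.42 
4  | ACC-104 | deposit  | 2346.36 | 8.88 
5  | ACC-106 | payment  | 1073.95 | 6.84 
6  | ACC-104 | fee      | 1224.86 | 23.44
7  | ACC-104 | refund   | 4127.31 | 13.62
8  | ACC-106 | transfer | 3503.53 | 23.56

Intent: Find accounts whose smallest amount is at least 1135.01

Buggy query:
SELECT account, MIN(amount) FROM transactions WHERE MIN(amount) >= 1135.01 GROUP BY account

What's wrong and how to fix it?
Bug: Aggregates like MIN are computed per group after WHERE runs

Fix: Use HAVING for the per-group MIN condition

Corrected query:
SELECT account, MIN(amount) FROM transactions GROUP BY account HAVING MIN(amount) >= 1135.01

Result:
(no rows)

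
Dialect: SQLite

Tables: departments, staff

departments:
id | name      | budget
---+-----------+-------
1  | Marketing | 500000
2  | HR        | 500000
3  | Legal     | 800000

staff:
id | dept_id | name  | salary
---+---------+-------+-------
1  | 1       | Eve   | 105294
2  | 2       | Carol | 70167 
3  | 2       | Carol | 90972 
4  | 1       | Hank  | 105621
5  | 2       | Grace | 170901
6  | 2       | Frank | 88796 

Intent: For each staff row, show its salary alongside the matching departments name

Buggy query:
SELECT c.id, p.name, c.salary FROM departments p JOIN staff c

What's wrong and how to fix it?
Bug: JOIN with no ON clause produces a cartesian product; every staff row pairs with every departments row

Fix: Specify the join condition linking the foreign key to the parent id

Corrected query:
SELECT c.id, p.name, c.salary FROM departments p JOIN staff c ON c.dept_id = p.id

Result:
id | name      | salary
---+-----------+-------
1  | Marketing | 105294
2  | HR        | 70167 
3  | HR        | 90972 
4  | Marketing | 105621
5  | HR        | 170901
6  | HR        | 88796 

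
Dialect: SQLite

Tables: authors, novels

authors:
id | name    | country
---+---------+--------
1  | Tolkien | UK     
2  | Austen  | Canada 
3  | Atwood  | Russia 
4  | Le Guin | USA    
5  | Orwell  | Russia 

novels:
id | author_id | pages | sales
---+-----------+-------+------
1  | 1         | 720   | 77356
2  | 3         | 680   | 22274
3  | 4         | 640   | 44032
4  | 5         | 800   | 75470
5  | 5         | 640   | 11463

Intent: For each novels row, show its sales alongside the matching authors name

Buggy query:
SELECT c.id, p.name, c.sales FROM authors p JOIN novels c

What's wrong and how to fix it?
Bug: Missing join condition: each novels row is matched to all authors rows instead of just its own

Fix: Add ON c.author_id = p.id to the JOIN

Corrected query:
SELECT c.id, p.name, c.sales FROM authors p JOIN novels c ON c.author_id = p.id

Result:
id | name    | sales
---+---------+------
1  | Tolkien | 77356
2  | Atwood  | 22274
3  | Le Guin | 44032
4  | Orwell  | 75470
5  | Orwell  | 11463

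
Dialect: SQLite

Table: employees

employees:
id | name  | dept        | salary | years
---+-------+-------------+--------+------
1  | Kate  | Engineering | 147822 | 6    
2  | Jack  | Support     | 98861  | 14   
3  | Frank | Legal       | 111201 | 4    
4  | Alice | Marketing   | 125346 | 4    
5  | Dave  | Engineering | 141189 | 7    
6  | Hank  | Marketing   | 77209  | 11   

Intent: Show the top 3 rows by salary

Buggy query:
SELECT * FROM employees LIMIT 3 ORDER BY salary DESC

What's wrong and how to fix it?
Bug: LIMIT must come after ORDER BY

Fix: Swap the clauses: ORDER BY first, then LIMIT

Corrected query:
SELECT * FROM employees ORDER BY salary DESC LIMIT 3

Result:
id | name  | dept        | salary | years
---+-------+-------------+--------+------
1  | Kate  | Engineering | 147822 | 6    
5  | Dave  | Engineering | 141189 | 7    
4  | Alice | Marketing   | 125346 | 4    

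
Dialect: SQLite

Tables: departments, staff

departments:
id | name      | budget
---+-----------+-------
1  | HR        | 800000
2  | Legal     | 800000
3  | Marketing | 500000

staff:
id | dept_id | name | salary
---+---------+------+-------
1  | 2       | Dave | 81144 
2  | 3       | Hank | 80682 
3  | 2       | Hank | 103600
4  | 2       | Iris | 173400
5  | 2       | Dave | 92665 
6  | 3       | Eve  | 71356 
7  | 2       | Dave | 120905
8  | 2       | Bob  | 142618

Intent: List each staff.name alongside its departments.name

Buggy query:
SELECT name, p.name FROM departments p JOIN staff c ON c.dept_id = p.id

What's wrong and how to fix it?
Bug: Both tables have a 'name' column; the unqualified reference is ambiguous

Fix: Prefix ambiguous columns with the table alias

Corrected query:
SELECT c.name, p.name FROM departments p JOIN staff c ON c.dept_id = p.id

Result:
name | name     
-----+----------
Dave | Legal    
Hank | Marketing
Hank | Legal    
Iris | Legal    
Dave | Legal    
Eve  | Marketing
Dave | Legal    
Bob  | Legal    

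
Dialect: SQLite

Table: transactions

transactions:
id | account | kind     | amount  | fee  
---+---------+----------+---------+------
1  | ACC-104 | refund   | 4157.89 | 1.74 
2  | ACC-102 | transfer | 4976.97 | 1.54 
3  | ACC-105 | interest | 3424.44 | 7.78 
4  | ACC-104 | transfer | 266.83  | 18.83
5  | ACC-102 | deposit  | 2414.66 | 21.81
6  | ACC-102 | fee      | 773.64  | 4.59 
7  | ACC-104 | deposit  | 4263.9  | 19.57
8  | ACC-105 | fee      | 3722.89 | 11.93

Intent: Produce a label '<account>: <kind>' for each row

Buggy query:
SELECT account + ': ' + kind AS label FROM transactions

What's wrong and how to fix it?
Bug: '+' is numeric addition; on text columns SQLite converts them to 0 instead of concatenating

Fix: Use the || operator for string concatenation

Corrected query:
SELECT account || ': ' || kind AS label FROM transactions

Result:
label            
-----------------
ACC-104: refund  
ACC-102: transfer
ACC-105: interest
ACC-104: transfer
ACC-102: deposit 
ACC-102: fee     
ACC-104: deposit 
ACC-105: fee     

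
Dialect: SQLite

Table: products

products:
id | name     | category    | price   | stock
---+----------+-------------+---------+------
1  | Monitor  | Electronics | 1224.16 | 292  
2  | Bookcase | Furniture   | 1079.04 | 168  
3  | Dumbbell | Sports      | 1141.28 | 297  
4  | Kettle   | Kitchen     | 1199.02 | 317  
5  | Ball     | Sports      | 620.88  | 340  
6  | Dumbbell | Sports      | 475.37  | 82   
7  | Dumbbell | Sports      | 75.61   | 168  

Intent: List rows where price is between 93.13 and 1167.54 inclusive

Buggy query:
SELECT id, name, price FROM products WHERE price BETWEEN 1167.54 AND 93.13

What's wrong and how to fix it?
Bug: BETWEEN expects the lower bound first; with 1167.54 AND 93.13 the range is empty

Fix: Swap the bounds so the smaller value comes first

Corrected query:
SELECT id, name, price FROM products WHERE price BETWEEN 93.13 AND 1167.54

Result:
id | name     | price  
---+----------+--------
2  | Bookcase | 1079.04
3  | Dumbbell | 1141.28
5  | Ball     | 620.88 
6  | Dumbbell | 475.37 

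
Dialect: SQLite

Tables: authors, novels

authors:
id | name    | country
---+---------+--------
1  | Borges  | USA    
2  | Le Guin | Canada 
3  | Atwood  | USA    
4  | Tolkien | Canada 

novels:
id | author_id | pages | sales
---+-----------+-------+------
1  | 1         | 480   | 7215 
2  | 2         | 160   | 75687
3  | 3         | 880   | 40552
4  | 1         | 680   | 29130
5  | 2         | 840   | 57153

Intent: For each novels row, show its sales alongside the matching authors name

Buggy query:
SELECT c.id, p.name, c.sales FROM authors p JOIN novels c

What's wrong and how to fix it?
Bug: JOIN with no ON clause produces a cartesian product; every novels row pairs with every authors row

Fix: Add ON c.author_id = p.id to the JOIN

Corrected query:
SELECT c.id, p.name, c.sales FROM authors p JOIN novels c ON c.author_id = p.id

Result:
id | name    | sales
---+---------+------
1  | Borges  | 7215 
2  | Le Guin | 75687
3  | Atwood  | 40552
4  | Borges  | 29130
5  | Le Guin | 57153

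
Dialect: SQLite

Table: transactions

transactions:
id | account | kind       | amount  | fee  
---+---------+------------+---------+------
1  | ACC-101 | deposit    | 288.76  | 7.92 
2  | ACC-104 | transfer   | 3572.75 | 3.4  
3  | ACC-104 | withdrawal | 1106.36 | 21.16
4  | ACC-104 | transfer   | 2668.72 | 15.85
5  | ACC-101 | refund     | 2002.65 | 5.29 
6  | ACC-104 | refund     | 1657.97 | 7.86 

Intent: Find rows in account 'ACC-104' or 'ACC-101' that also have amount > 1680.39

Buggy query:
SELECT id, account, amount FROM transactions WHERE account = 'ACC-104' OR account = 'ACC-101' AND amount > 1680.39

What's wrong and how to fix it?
Bug: Without parentheses, AND is evaluated before OR, so the amount filter only applies to the 'ACC-101' branch

Fix: Add parentheses around the OR so the AND applies to both alternatives

Corrected query:
SELECT id, account, amount FROM transactions WHERE (account = 'ACC-104' OR account = 'ACC-101') AND amount > 1680.39

Result:
id | account | amount 
---+---------+--------
2  | ACC-104 | 3572.75
4  | ACC-104 | 2668.72
5  | ACC-101 | 2002.65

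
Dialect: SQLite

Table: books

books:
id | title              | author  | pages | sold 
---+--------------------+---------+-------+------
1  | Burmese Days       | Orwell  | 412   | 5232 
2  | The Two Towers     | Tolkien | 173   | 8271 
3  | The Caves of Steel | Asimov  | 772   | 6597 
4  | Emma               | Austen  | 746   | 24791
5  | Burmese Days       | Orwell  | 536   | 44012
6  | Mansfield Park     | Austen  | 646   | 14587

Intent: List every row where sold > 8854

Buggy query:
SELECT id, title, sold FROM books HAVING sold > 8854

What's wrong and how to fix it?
Bug: This is a non-aggregate query (no GROUP BY, no aggregates), so in SQLite the HAVING clause is invalid here; a row-level condition belongs in WHERE

Fix: Replace HAVING with WHERE since the condition applies to individual rows

Corrected query:
SELECT id, title, sold FROM books WHERE sold > 8854

Result:
id | title          | sold 
---+----------------+------
4  | Emma           | 24791
5  | Burmese Days   | 44012
6  | Mansfield Park | 14587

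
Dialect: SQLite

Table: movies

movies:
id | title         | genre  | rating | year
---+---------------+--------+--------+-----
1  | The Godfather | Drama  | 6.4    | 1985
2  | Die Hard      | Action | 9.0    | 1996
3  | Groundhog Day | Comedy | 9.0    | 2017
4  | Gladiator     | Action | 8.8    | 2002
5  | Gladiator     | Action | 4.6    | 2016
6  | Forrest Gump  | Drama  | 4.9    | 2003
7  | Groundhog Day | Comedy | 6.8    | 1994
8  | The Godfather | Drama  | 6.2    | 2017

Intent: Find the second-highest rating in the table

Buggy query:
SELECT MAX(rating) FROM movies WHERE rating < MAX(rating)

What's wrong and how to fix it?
Bug: MAX(rating) on the right of the comparison is an aggregate-in-WHERE error

Fix: Compute the overall MAX in a subquery, then take MAX of rows below it

Corrected query:
SELECT MAX(rating) FROM movies WHERE rating < (SELECT MAX(rating) FROM movies)

Result:
MAX(rating)
-----------
8.8        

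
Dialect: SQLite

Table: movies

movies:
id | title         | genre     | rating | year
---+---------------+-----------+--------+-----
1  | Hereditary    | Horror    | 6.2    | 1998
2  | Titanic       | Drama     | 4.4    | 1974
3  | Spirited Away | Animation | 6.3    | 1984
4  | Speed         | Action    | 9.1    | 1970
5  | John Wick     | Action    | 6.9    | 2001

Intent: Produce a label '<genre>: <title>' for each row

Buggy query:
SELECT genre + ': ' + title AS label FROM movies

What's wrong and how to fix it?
Bug: '+' is numeric addition; on text columns SQLite converts them to 0 instead of concatenating

Fix: Replace + with || to concatenate text

Corrected query:
SELECT genre || ': ' || title AS label FROM movies

Result:
label                   
------------------------
Horror: Hereditary      
Drama: Titanic          
Animation: Spirited Away
Action: Speed           
Action: John Wick       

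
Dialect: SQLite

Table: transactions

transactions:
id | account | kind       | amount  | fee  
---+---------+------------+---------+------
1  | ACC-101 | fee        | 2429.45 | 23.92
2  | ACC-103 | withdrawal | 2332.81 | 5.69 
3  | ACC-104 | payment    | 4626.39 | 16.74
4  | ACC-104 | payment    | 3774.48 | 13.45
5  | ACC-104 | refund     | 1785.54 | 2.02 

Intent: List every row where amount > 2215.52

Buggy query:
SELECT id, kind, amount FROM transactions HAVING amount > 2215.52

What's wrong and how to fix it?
Bug: HAVING filters the output of aggregation, but this query has no GROUP BY and no aggregate functions, so SQLite rejects it (HAVING clause on a non-aggregate query); the condition here is per row

Fix: Replace HAVING with WHERE since the condition applies to individual rows

Corrected query:
SELECT id, kind, amount FROM transactions WHERE amount > 2215.52

Result:
id | kind       | amount 
---+------------+--------
1  | fee        | 2429.45
2  | withdrawal | 2332.81
3  | payment    | 4626.39
4  | payment    | 3774.48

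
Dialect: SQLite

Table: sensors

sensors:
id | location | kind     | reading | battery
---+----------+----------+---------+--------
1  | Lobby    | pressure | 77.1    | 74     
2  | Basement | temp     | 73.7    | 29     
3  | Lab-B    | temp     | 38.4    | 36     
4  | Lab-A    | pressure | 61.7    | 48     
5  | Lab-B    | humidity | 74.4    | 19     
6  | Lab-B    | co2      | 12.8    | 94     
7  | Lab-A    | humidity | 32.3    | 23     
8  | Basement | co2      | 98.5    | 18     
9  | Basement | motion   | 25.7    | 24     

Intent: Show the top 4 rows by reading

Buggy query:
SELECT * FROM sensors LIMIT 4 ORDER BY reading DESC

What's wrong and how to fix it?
Bug: ORDER BY cannot follow LIMIT; LIMIT is the final clause

Fix: Sort with ORDER BY, then apply LIMIT

Corrected query:
SELECT * FROM sensors ORDER BY reading DESC LIMIT 4

Result:
id | location | kind     | reading | battery
---+----------+----------+---------+--------
8  | Basement | co2      | 98.5    | 18     
1  | Lobby    | pressure | 77.1    | 74     
5  | Lab-B    | humidity | 74.4    | 19     
2  | Basement | temp     | 73.7    | 29     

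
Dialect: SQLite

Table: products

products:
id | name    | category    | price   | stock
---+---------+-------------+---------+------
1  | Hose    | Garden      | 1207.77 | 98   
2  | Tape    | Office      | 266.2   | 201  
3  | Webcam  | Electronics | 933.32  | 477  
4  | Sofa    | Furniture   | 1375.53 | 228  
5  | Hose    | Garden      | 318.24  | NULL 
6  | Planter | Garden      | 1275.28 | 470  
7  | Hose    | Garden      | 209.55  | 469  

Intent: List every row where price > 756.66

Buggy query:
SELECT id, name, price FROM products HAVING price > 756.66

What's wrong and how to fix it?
Bug: This is a non-aggregate query (no GROUP BY, no aggregates), so in SQLite the HAVING clause is invalid here; a row-level condition belongs in WHERE

Fix: Use WHERE for row-level filtering

Corrected query:
SELECT id, name, price FROM products WHERE price > 756.66

Result:
id | name    | price  
---+---------+--------
1  | Hose    | 1207.77
3  | Webcam  | 933.32 
4  | Sofa    | 1375.53
6  | Planter | 1275.28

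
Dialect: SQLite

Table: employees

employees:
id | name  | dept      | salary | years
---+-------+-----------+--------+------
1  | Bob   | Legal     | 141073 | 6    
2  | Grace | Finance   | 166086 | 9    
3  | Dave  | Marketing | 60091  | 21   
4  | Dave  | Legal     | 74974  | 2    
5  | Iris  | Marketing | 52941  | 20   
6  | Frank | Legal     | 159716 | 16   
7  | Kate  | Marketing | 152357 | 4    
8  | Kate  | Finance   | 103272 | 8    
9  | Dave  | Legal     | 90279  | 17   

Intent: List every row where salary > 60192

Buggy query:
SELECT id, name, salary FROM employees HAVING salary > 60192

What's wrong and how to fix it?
Bug: HAVING filters the output of aggregation, but this query has no GROUP BY and no aggregate functions, so SQLite rejects it (HAVING clause on a non-aggregate query); the condition here is per row

Fix: Replace HAVING with WHERE since the condition applies to individual rows

Corrected query:
SELECT id, name, salary FROM employees WHERE salary > 60192

Result:
id | name  | salary
---+-------+-------
1  | Bob   | 141073
2  | Grace | 166086
4  | Dave  | 74974 
6  | Frank | 159716
7  | Kate  | 152357
8  | Kate  | 103272
9  | Dave  | 90279 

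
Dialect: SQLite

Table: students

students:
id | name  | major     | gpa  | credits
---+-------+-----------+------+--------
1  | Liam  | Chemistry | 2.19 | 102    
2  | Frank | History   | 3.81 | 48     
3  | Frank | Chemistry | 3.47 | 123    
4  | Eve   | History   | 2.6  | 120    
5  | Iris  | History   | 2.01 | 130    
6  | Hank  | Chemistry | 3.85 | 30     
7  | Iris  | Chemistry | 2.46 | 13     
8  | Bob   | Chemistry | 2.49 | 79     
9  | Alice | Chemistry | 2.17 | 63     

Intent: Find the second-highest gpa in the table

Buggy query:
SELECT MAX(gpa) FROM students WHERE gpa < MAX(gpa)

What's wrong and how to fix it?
Bug: MAX(gpa) on the right of the comparison is an aggregate-in-WHERE error

Fix: Put the inner MAX in a scalar subquery

Corrected query:
SELECT MAX(gpa) FROM students WHERE gpa < (SELECT MAX(gpa) FROM students)

Result:
MAX(gpa)
--------
3.81    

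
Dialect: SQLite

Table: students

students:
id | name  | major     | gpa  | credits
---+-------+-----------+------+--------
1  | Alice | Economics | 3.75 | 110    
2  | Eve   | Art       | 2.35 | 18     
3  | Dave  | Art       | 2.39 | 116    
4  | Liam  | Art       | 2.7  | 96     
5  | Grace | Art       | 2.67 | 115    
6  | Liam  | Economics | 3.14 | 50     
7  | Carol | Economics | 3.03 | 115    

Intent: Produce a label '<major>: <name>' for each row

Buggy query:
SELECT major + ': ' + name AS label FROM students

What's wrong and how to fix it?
Bug: '+' is numeric addition; on text columns SQLite converts them to 0 instead of concatenating

Fix: Use the || operator for string concatenation

Corrected query:
SELECT major || ': ' || name AS label FROM students

Result:
label           
----------------
Economics: Alice
Art: Eve        
Art: Dave       
Art: Liam       
Art: Grace      
Economics: Liam 
Economics: Carol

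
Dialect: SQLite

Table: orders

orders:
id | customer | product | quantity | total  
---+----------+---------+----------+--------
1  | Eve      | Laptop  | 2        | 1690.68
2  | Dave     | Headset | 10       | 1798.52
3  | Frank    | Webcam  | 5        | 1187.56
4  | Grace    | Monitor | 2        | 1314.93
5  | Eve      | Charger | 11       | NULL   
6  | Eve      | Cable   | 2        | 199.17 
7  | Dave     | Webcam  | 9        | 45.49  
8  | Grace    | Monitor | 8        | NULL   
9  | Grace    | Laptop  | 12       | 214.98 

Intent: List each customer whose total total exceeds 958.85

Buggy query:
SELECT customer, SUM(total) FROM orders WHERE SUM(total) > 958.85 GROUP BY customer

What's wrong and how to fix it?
Bug: SUM(total) is an aggregate, but WHERE filters rows before aggregation

Fix: Use HAVING (which filters groups after aggregation) instead of WHERE

Corrected query:
SELECT customer, SUM(total) FROM orders GROUP BY customer HAVING SUM(total) > 958.85

Result:
customer | SUM(total)
---------+-----------
Dave     | 1844.01   
Eve      | 1889.85   
Frank    | 1187.56   
Grace    | 1529.91   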